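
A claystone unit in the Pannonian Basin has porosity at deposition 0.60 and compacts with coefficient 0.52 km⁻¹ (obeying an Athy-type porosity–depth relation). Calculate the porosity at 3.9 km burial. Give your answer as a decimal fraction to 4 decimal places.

phi = phi₀·exp(−c·z) = 0.6 × exp(−0.52 × 3.9) = 0.6 × exp(−2.028)
  = 0.6 × 0.1316 = 0.0790

0.0790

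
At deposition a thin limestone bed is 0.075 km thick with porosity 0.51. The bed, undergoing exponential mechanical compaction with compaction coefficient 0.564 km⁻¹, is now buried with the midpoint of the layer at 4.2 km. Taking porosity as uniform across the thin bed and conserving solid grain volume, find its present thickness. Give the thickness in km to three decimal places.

Porosity at 4.2 km: n = 0.51·exp(−0.564×4.2) = 0.0477
Solid-volume conservation: h(1−n) = h₀(1−n₀) ⇒ h = h₀·(1−n₀)/(1−n)
h = 0.075 × (1 − 0.51)/(1 − 0.0477) = 0.075 × 0.5146 = 0.0386 km

0.039 km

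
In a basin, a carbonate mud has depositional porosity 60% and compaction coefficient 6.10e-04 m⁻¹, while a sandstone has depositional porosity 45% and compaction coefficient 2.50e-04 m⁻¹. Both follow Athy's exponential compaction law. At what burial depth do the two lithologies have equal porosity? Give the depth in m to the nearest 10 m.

Working in km (1 km = 1000 m; c in km⁻¹ = c in m⁻¹ × 1000):
Set φ₀ₐ e^(−cₐd) = φ₀ᵦ e^(−cᵦd) ⇒ ln(φ₀ₐ/φ₀ᵦ) = (cₐ − cᵦ)·d
d = ln(0.6/0.45) / (0.61 − 0.25) = 0.2877 / 0.36 = 0.799 km

800 m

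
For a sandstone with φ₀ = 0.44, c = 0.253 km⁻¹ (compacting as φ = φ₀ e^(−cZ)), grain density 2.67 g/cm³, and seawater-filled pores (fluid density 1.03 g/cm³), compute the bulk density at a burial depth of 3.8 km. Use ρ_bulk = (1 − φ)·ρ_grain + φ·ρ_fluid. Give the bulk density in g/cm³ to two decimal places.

Porosity at depth: φ = 0.44·exp(−0.253×3.8) = 0.44×0.3824 = 0.1682
Bulk density: ρ_b = (1−φ)ρ_g + φ·ρ_f = 0.8318×2.67 + 0.1682×1.03
       = 2.221 + 0.173 = 2.394 g/cm³

2.39 g/cm³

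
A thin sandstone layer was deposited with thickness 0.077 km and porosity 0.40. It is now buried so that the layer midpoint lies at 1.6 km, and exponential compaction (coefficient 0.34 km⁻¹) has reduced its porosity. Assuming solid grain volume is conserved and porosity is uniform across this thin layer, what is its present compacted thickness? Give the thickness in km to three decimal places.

0.060 km

Porosity at 1.6 km: φ = 0.4·exp(−0.34×1.6) = 0.2322
Solid-volume conservation: h(1−φ) = h₀(1−φ₀) ⇒ h = h₀·(1−φ₀)/(1−φ)
h = 0.077 × (1 − 0.4)/(1 − 0.2322) = 0.077 × 0.7814 = 0.0602 km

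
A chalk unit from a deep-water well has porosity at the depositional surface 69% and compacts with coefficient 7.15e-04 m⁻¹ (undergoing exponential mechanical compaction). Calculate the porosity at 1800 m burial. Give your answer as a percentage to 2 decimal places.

Working in km (1 km = 1000 m; k in km⁻¹ = k in m⁻¹ × 1000):
n = n₀·exp(−k·Z) = 0.69 × exp(−0.715 × 1.8) = 0.69 × exp(−1.287)
  = 0.69 × 0.2761 = 0.1905

19.05%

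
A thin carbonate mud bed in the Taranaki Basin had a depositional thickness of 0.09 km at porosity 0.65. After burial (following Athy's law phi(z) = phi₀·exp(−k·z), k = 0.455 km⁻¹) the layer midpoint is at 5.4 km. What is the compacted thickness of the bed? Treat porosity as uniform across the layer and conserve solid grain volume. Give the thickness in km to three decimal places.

Porosity at 5.4 km: phi = 0.65·exp(−0.455×5.4) = 0.0557
Solid-volume conservation: h(1−phi) = h₀(1−phi₀) ⇒ h = h₀·(1−phi₀)/(1−phi)
h = 0.09 × (1 − 0.65)/(1 − 0.0557) = 0.09 × 0.3706 = 0.0334 km

0.033 km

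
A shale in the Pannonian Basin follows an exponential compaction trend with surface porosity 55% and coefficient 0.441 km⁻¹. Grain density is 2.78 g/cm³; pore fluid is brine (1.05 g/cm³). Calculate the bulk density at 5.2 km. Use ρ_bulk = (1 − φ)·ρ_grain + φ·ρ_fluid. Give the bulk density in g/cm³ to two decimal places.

Porosity at depth: phi = 0.55·exp(−0.441×5.2) = 0.55×0.1009 = 0.0555
Bulk density: ρ_b = (1−phi)ρ_g + phi·ρ_f = 0.9445×2.78 + 0.0555×1.05
       = 2.626 + 0.058 = 2.684 g/cm³

2.68 g/cm³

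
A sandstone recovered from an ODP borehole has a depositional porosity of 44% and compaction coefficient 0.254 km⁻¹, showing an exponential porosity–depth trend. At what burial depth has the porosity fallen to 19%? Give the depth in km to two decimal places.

3.31 km

Invert Athy's law: d = ln(phi₀/phi) / β
d = ln(0.44/0.19) / 0.254 = ln(2.316) / 0.254 = 0.8398 / 0.254 = 3.306 km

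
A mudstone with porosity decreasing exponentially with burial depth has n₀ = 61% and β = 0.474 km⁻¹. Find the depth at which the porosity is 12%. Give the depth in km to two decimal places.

Invert Athy's law: d = ln(n₀/n) / β
d = ln(0.61/0.12) / 0.474 = ln(5.083) / 0.474 = 1.6260 / 0.474 = 3.430 km

3.43 km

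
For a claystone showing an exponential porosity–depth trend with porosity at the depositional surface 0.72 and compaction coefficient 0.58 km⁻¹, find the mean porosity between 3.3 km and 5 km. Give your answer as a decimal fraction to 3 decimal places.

0.068

⟨phi⟩ = (1/(Z₂−Z₁)) ∫ phi₀ e^(−cZ) dZ = phi₀·(e^(−c·Z₁) − e^(−c·Z₂)) / (c·(Z₂−Z₁))
e^(−0.58×3.3) = 0.1475; e^(−0.58×5) = 0.0550
⟨phi⟩ = 0.72 × (0.1475 − 0.0550) / (0.58 × 1.7) = 0.72 × 0.0938 = 0.0675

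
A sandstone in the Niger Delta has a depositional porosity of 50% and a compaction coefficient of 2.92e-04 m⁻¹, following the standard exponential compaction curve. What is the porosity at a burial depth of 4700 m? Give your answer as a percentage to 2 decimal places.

Working in km (1 km = 1000 m; β in km⁻¹ = β in m⁻¹ × 1000):
phi = phi₀·exp(−β·z) = 0.5 × exp(−0.292 × 4.7) = 0.5 × exp(−1.372)
  = 0.5 × 0.2535 = 0.1267

12.67%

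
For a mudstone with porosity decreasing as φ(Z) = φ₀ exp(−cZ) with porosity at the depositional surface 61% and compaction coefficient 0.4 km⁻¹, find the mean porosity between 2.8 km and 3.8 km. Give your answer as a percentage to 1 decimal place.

16.4%

⟨φ⟩ = (1/(Z₂−Z₁)) ∫ φ₀ e^(−cZ) dZ = φ₀·(e^(−c·Z₁) − e^(−c·Z₂)) / (c·(Z₂−Z₁))
e^(−0.4×2.8) = 0.3263; e^(−0.4×3.8) = 0.2187
⟨φ⟩ = 0.61 × (0.3263 − 0.2187) / (0.4 × 1) = 0.61 × 0.2689 = 0.1640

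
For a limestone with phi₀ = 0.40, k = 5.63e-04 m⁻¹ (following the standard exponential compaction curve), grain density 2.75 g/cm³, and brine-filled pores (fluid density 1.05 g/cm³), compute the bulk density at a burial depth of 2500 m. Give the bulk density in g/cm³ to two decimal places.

2.58 g/cm³

Working in km (1 km = 1000 m; k in km⁻¹ = k in m⁻¹ × 1000):
Porosity at depth: phi = 0.4·exp(−0.563×2.5) = 0.4×0.2448 = 0.0979
Bulk density: ρ_b = (1−phi)ρ_g + phi·ρ_f = 0.9021×2.75 + 0.0979×1.05
       = 2.481 + 0.103 = 2.584 g/cm³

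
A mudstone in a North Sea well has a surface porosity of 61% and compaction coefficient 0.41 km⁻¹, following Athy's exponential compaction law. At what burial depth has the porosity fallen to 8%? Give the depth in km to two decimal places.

4.95 km

Invert Athy's law: d = ln(φ₀/φ) / c
d = ln(0.61/0.08) / 0.41 = ln(7.625) / 0.41 = 2.0314 / 0.41 = 4.955 km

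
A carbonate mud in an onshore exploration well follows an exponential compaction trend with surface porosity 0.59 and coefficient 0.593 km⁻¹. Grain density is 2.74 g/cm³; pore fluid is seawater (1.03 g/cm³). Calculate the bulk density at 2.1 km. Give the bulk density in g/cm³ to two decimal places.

Porosity at depth: phi = 0.59·exp(−0.593×2.1) = 0.59×0.2879 = 0.1698
Bulk density: ρ_b = (1−phi)ρ_g + phi·ρ_f = 0.8302×2.74 + 0.1698×1.03
       = 2.275 + 0.175 = 2.450 g/cm³

2.45 g/cm³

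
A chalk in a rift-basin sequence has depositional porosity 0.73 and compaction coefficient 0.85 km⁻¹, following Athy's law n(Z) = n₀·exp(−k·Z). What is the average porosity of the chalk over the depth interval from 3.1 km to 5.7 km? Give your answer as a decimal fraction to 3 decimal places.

⟨n⟩ = (1/(Z₂−Z₁)) ∫ n₀ e^(−kZ) dZ = n₀·(e^(−k·Z₁) − e^(−k·Z₂)) / (k·(Z₂−Z₁))
e^(−0.85×3.1) = 0.0717; e^(−0.85×5.7) = 0.0079
⟨n⟩ = 0.73 × (0.0717 − 0.0079) / (0.85 × 2.6) = 0.73 × 0.0289 = 0.0211

0.021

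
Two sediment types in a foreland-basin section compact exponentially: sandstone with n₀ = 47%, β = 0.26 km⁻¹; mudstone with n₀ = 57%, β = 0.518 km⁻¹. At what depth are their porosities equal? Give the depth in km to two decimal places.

0.75 km

Set n₀ₐ e^(−βₐd) = n₀ᵦ e^(−βᵦd) ⇒ ln(n₀ₐ/n₀ᵦ) = (βₐ − βᵦ)·d
d = ln(0.47/0.57) / (0.26 − 0.518) = -0.1929 / -0.258 = 0.748 km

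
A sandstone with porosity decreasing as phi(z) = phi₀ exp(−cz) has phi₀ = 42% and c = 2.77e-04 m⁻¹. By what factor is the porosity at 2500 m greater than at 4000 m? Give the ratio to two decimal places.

1.52

Working in km (1 km = 1000 m; c in km⁻¹ = c in m⁻¹ × 1000):
phi(z₁)/phi(z₂) = e^(−c·z₁)/e^(−c·z₂) = e^{c(z₂−z₁)}
= exp(0.277 × 1.5) = exp(0.4155) = 1.5151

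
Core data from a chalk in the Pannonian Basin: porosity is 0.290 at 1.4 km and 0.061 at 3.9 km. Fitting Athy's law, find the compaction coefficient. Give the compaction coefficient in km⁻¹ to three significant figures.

0.624 km⁻¹

Athy: φ(d) = φ₀ e^(−cd) ⇒ φ₁/φ₂ = e^{c(d₂−d₁)} ⇒ c = ln(φ₁/φ₂)/(d₂−d₁)
c = ln(0.29/0.061) / (3.9 − 1.4) = ln(4.754) / 2.5 = 1.5590 / 2.5 = 0.6236 km⁻¹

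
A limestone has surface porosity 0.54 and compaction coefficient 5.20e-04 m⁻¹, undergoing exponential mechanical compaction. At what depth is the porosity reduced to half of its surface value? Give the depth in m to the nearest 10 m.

Working in km (1 km = 1000 m; β in km⁻¹ = β in m⁻¹ × 1000):
n/n₀ = 1/2 ⇒ exp(−β·z) = 1/2 ⇒ z = ln(2) / β
z = 0.6931 / 0.52 = 1.333 km

1330 m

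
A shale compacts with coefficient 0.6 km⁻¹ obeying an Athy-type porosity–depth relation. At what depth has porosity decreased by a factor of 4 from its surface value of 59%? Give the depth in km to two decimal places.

φ/φ₀ = 1/4 ⇒ exp(−k·d) = 1/4 ⇒ d = ln(4) / k
d = 1.3863 / 0.6 = 2.310 km

2.31 km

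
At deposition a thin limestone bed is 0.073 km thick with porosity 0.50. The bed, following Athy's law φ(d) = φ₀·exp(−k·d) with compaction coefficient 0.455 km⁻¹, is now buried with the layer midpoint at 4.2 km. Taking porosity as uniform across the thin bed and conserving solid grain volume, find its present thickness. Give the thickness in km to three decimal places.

0.039 km

Porosity at 4.2 km: φ = 0.5·exp(−0.455×4.2) = 0.0740
Solid-volume conservation: h(1−φ) = h₀(1−φ₀) ⇒ h = h₀·(1−φ₀)/(1−φ)
h = 0.073 × (1 − 0.5)/(1 − 0.0740) = 0.073 × 0.5399 = 0.0394 km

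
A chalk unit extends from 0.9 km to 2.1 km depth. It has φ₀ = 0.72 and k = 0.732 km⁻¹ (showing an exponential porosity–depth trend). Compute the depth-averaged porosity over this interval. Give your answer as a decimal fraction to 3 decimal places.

0.248

⟨φ⟩ = (1/(z₂−z₁)) ∫ φ₀ e^(−kz) dz = φ₀·(e^(−k·z₁) − e^(−k·z₂)) / (k·(z₂−z₁))
e^(−0.732×0.9) = 0.5175; e^(−0.732×2.1) = 0.2150
⟨φ⟩ = 0.72 × (0.5175 − 0.2150) / (0.732 × 1.2) = 0.72 × 0.3444 = 0.2479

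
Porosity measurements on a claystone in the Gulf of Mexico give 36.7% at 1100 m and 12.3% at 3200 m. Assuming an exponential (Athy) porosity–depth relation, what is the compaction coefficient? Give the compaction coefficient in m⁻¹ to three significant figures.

Working in km (1 km = 1000 m; k in km⁻¹ = k in m⁻¹ × 1000):
Athy: n(d) = n₀ e^(−kd) ⇒ n₁/n₂ = e^{k(d₂−d₁)} ⇒ k = ln(n₁/n₂)/(d₂−d₁)
k = ln(0.367/0.123) / (3.2 − 1.1) = ln(2.984) / 2.1 = 1.0932 / 2.1 = 0.5206 km⁻¹

0.000521 m⁻¹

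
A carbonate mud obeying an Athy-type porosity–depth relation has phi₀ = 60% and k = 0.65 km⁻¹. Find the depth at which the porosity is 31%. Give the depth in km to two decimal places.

Invert Athy's law: Z = ln(phi₀/phi) / k
Z = ln(0.6/0.31) / 0.65 = ln(1.935) / 0.65 = 0.6604 / 0.65 = 1.016 km

1.02 km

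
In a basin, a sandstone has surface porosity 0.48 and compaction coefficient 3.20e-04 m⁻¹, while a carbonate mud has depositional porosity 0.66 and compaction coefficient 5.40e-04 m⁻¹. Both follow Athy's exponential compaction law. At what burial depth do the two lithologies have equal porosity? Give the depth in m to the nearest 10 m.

Working in km (1 km = 1000 m; c in km⁻¹ = c in m⁻¹ × 1000):
Set n₀ₐ e^(−cₐz) = n₀ᵦ e^(−cᵦz) ⇒ ln(n₀ₐ/n₀ᵦ) = (cₐ − cᵦ)·z
z = ln(0.48/0.66) / (0.32 − 0.54) = -0.3185 / -0.22 = 1.448 km

1450 m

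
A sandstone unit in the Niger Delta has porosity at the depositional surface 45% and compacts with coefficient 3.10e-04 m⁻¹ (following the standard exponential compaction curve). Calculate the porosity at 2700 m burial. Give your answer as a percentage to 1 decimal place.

Working in km (1 km = 1000 m; β in km⁻¹ = β in m⁻¹ × 1000):
φ = φ₀·exp(−β·z) = 0.45 × exp(−0.31 × 2.7) = 0.45 × exp(−0.837)
  = 0.45 × 0.4330 = 0.1949

19.5%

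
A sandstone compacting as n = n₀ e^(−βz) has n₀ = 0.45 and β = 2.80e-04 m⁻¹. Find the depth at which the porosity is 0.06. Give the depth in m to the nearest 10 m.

Working in km (1 km = 1000 m; β in km⁻¹ = β in m⁻¹ × 1000):
Invert Athy's law: z = ln(n₀/n) / β
z = ln(0.45/0.06) / 0.28 = ln(7.5) / 0.28 = 2.0149 / 0.28 = 7.196 km

7200 m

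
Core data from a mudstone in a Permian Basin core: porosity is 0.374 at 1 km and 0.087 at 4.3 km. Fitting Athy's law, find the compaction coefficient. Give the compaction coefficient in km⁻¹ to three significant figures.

0.442 km⁻¹

Athy: phi(z) = phi₀ e^(−βz) ⇒ phi₁/phi₂ = e^{β(z₂−z₁)} ⇒ β = ln(phi₁/phi₂)/(z₂−z₁)
β = ln(0.374/0.087) / (4.3 − 1) = ln(4.299) / 3.3 = 1.4583 / 3.3 = 0.4419 km⁻¹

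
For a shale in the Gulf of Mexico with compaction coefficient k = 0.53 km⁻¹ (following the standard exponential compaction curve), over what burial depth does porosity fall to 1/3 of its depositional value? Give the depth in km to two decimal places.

phi/phi₀ = 1/3 ⇒ exp(−k·Z) = 1/3 ⇒ Z = ln(3) / k
Z = 1.0986 / 0.53 = 2.073 km

2.07 km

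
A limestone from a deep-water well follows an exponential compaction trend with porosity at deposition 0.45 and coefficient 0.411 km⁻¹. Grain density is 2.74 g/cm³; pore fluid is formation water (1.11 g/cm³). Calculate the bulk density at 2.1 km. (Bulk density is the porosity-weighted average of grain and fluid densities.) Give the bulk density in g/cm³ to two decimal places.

2.43 g/cm³

Porosity at depth: phi = 0.45·exp(−0.411×2.1) = 0.45×0.4219 = 0.1898
Bulk density: ρ_b = (1−phi)ρ_g + phi·ρ_f = 0.8102×2.74 + 0.1898×1.11
       = 2.220 + 0.211 = 2.431 g/cm³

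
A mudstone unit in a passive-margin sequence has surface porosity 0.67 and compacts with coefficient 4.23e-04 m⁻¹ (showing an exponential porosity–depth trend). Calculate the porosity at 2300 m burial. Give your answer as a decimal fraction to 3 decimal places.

0.253

Working in km (1 km = 1000 m; k in km⁻¹ = k in m⁻¹ × 1000):
phi = phi₀·exp(−k·Z) = 0.67 × exp(−0.423 × 2.3) = 0.67 × exp(−0.9729)
  = 0.67 × 0.3780 = 0.2533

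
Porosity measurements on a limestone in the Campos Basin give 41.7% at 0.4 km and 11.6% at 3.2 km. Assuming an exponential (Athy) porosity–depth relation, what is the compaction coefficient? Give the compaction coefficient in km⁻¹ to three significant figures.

Athy: n(Z) = n₀ e^(−kZ) ⇒ n₁/n₂ = e^{k(Z₂−Z₁)} ⇒ k = ln(n₁/n₂)/(Z₂−Z₁)
k = ln(0.417/0.116) / (3.2 − 0.4) = ln(3.595) / 2.8 = 1.2795 / 2.8 = 0.457 km⁻¹

0.457 km⁻¹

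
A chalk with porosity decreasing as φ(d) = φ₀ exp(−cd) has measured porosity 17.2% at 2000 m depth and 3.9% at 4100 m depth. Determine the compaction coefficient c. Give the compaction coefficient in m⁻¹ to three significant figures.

Working in km (1 km = 1000 m; c in km⁻¹ = c in m⁻¹ × 1000):
Athy: φ(d) = φ₀ e^(−cd) ⇒ φ₁/φ₂ = e^{c(d₂−d₁)} ⇒ c = ln(φ₁/φ₂)/(d₂−d₁)
c = ln(0.172/0.039) / (4.1 − 2) = ln(4.41) / 2.1 = 1.4839 / 2.1 = 0.7066 km⁻¹

0.000707 m⁻¹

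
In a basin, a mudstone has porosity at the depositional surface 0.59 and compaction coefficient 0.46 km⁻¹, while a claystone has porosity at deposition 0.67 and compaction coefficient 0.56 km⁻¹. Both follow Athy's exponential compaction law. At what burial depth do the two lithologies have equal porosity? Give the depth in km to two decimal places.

Set n₀ₐ e^(−cₐz) = n₀ᵦ e^(−cᵦz) ⇒ ln(n₀ₐ/n₀ᵦ) = (cₐ − cᵦ)·z
z = ln(0.59/0.67) / (0.46 − 0.56) = -0.1272 / -0.1 = 1.272 km

1.27 km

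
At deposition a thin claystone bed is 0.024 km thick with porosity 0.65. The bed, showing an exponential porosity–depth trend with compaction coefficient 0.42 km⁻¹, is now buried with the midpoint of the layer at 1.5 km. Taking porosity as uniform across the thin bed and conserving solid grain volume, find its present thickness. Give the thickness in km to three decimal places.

0.013 km

Porosity at 1.5 km: phi = 0.65·exp(−0.42×1.5) = 0.3462
Solid-volume conservation: h(1−phi) = h₀(1−phi₀) ⇒ h = h₀·(1−phi₀)/(1−phi)
h = 0.024 × (1 − 0.65)/(1 − 0.3462) = 0.024 × 0.5353 = 0.0128 km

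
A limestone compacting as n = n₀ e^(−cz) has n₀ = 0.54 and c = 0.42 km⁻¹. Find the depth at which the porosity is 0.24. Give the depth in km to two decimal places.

Invert Athy's law: z = ln(n₀/n) / c
z = ln(0.54/0.24) / 0.42 = ln(2.25) / 0.42 = 0.8109 / 0.42 = 1.931 km

1.93 km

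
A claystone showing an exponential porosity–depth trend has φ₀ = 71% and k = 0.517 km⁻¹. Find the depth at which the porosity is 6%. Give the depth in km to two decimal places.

Invert Athy's law: d = ln(φ₀/φ) / k
d = ln(0.71/0.06) / 0.517 = ln(11.83) / 0.517 = 2.4709 / 0.517 = 4.779 km

4.78 km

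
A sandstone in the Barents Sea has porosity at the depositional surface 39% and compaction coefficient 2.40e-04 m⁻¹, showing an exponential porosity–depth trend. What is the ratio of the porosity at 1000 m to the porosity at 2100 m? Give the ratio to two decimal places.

1.30

Working in km (1 km = 1000 m; k in km⁻¹ = k in m⁻¹ × 1000):
n(z₁)/n(z₂) = e^(−k·z₁)/e^(−k·z₂) = e^{k(z₂−z₁)}
= exp(0.24 × 1.1) = exp(0.264) = 1.3021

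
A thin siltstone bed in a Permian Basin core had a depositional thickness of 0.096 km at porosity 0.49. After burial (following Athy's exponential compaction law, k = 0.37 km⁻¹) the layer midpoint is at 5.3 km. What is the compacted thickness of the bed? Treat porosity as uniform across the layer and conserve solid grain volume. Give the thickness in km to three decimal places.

Porosity at 5.3 km: n = 0.49·exp(−0.37×5.3) = 0.0690
Solid-volume conservation: h(1−n) = h₀(1−n₀) ⇒ h = h₀·(1−n₀)/(1−n)
h = 0.096 × (1 − 0.49)/(1 − 0.0690) = 0.096 × 0.5478 = 0.0526 km

0.053 km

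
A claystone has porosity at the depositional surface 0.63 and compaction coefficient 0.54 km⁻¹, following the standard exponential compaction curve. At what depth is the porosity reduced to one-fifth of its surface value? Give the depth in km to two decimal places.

2.98 km

n/n₀ = 1/5 ⇒ exp(−k·d) = 1/5 ⇒ d = ln(5) / k
d = 1.6094 / 0.54 = 2.980 km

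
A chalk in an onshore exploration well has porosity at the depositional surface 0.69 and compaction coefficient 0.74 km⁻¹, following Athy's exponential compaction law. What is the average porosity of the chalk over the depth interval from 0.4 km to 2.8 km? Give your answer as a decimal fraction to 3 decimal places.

0.240

⟨n⟩ = (1/(z₂−z₁)) ∫ n₀ e^(−cz) dz = n₀·(e^(−c·z₁) − e^(−c·z₂)) / (c·(z₂−z₁))
e^(−0.74×0.4) = 0.7438; e^(−0.74×2.8) = 0.1259
⟨n⟩ = 0.69 × (0.7438 − 0.1259) / (0.74 × 2.4) = 0.69 × 0.3479 = 0.2400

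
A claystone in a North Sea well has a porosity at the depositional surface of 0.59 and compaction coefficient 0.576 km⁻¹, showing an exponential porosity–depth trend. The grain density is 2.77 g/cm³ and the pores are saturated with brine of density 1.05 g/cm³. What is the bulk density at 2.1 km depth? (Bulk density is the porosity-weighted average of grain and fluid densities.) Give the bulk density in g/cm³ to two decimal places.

Porosity at depth: φ = 0.59·exp(−0.576×2.1) = 0.59×0.2983 = 0.1760
Bulk density: ρ_b = (1−φ)ρ_g + φ·ρ_f = 0.8240×2.77 + 0.1760×1.05
       = 2.282 + 0.185 = 2.467 g/cm³

2.47 g/cm³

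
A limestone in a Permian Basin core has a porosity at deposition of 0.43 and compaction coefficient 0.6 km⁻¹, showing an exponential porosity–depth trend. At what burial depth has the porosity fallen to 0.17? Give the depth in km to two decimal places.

Invert Athy's law: z = ln(n₀/n) / β
z = ln(0.43/0.17) / 0.6 = ln(2.529) / 0.6 = 0.9280 / 0.6 = 1.547 km

1.55 km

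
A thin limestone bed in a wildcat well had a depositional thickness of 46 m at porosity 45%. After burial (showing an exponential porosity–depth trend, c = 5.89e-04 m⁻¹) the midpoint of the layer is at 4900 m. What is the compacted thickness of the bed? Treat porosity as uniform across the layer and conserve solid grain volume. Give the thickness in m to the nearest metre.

Working in km (1 km = 1000 m; c in km⁻¹ = c in m⁻¹ × 1000):
Porosity at 4.9 km: n = 0.45·exp(−0.589×4.9) = 0.0251
Solid-volume conservation: h(1−n) = h₀(1−n₀) ⇒ h = h₀·(1−n₀)/(1−n)
h = 0.046 × (1 − 0.45)/(1 − 0.0251) = 0.046 × 0.5642 = 0.0260 km

26 m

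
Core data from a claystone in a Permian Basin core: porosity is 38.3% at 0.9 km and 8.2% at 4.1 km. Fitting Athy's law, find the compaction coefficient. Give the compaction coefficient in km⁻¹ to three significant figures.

Athy: φ(Z) = φ₀ e^(−cZ) ⇒ φ₁/φ₂ = e^{c(Z₂−Z₁)} ⇒ c = ln(φ₁/φ₂)/(Z₂−Z₁)
c = ln(0.383/0.082) / (4.1 − 0.9) = ln(4.671) / 3.2 = 1.5413 / 3.2 = 0.4817 km⁻¹

0.482 km⁻¹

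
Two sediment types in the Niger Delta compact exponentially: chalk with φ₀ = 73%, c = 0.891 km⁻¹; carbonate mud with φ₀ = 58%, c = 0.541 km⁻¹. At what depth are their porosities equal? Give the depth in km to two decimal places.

0.66 km

Set φ₀ₐ e^(−cₐZ) = φ₀ᵦ e^(−cᵦZ) ⇒ ln(φ₀ₐ/φ₀ᵦ) = (cₐ − cᵦ)·Z
Z = ln(0.73/0.58) / (0.891 − 0.541) = 0.2300 / 0.35 = 0.657 km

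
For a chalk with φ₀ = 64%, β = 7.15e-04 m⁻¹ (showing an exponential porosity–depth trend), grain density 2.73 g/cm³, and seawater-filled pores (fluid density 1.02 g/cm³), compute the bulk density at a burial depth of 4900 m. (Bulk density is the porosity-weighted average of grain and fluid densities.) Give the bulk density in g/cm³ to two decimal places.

2.70 g/cm³

Working in km (1 km = 1000 m; β in km⁻¹ = β in m⁻¹ × 1000):
Porosity at depth: φ = 0.64·exp(−0.715×4.9) = 0.64×0.0301 = 0.0193
Bulk density: ρ_b = (1−φ)ρ_g + φ·ρ_f = 0.9807×2.73 + 0.0193×1.02
       = 2.677 + 0.020 = 2.697 g/cm³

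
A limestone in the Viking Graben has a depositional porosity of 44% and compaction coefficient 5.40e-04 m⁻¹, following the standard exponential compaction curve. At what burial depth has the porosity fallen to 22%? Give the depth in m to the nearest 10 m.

1280 m

Working in km (1 km = 1000 m; β in km⁻¹ = β in m⁻¹ × 1000):
Invert Athy's law: d = ln(phi₀/phi) / β
d = ln(0.44/0.22) / 0.54 = ln(2) / 0.54 = 0.6931 / 0.54 = 1.284 km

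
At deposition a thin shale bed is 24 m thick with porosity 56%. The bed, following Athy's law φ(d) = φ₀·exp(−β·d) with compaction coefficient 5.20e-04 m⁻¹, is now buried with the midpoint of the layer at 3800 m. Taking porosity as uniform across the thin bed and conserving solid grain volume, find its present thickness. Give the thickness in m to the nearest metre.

11 m

Working in km (1 km = 1000 m; β in km⁻¹ = β in m⁻¹ × 1000):
Porosity at 3.8 km: φ = 0.56·exp(−0.52×3.8) = 0.0776
Solid-volume conservation: h(1−φ) = h₀(1−φ₀) ⇒ h = h₀·(1−φ₀)/(1−φ)
h = 0.024 × (1 − 0.56)/(1 − 0.0776) = 0.024 × 0.4770 = 0.0114 km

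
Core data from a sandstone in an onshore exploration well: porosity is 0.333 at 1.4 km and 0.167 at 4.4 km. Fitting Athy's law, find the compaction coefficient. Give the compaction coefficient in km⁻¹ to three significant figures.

Athy: φ(z) = φ₀ e^(−kz) ⇒ φ₁/φ₂ = e^{k(z₂−z₁)} ⇒ k = ln(φ₁/φ₂)/(z₂−z₁)
k = ln(0.333/0.167) / (4.4 − 1.4) = ln(1.994) / 3 = 0.6901 / 3 = 0.23 km⁻¹

0.230 km⁻¹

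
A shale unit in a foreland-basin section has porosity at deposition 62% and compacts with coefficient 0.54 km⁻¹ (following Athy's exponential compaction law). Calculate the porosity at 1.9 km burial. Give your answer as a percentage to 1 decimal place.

phi = phi₀·exp(−c·Z) = 0.62 × exp(−0.54 × 1.9) = 0.62 × exp(−1.026)
  = 0.62 × 0.3584 = 0.2222

22.2%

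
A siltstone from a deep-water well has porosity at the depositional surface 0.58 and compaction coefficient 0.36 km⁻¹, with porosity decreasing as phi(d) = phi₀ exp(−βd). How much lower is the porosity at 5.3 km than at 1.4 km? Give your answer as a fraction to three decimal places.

0.264

phi(1.4) = 0.58·e^(−0.36×1.4) = 0.3504
phi(5.3) = 0.58·e^(−0.36×5.3) = 0.0861
Δphi = 0.3504 − 0.0861 = 0.2643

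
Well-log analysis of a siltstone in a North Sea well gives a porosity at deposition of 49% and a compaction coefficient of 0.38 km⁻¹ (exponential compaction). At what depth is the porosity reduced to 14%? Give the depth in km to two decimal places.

Invert Athy's law: d = ln(φ₀/φ) / c
d = ln(0.49/0.14) / 0.38 = ln(3.5) / 0.38 = 1.2528 / 0.38 = 3.297 km

3.30 km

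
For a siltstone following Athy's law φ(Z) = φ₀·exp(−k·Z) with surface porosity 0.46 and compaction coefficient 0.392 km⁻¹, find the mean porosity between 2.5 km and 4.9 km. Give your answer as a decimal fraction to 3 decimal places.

0.112

⟨φ⟩ = (1/(Z₂−Z₁)) ∫ φ₀ e^(−kZ) dZ = φ₀·(e^(−k·Z₁) − e^(−k·Z₂)) / (k·(Z₂−Z₁))
e^(−0.392×2.5) = 0.3753; e^(−0.392×4.9) = 0.1465
⟨φ⟩ = 0.46 × (0.3753 − 0.1465) / (0.392 × 2.4) = 0.46 × 0.2432 = 0.1119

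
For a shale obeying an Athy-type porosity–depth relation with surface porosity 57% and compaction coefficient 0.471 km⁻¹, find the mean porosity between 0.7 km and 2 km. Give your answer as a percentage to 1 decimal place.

30.7%

⟨n⟩ = (1/(z₂−z₁)) ∫ n₀ e^(−kz) dz = n₀·(e^(−k·z₁) − e^(−k·z₂)) / (k·(z₂−z₁))
e^(−0.471×0.7) = 0.7191; e^(−0.471×2) = 0.3898
⟨n⟩ = 0.57 × (0.7191 − 0.3898) / (0.471 × 1.3) = 0.57 × 0.5378 = 0.3065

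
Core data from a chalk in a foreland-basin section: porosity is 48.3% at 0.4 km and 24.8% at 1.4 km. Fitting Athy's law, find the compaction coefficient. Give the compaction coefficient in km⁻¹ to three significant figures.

Athy: phi(z) = phi₀ e^(−cz) ⇒ phi₁/phi₂ = e^{c(z₂−z₁)} ⇒ c = ln(phi₁/phi₂)/(z₂−z₁)
c = ln(0.483/0.248) / (1.4 − 0.4) = ln(1.948) / 1 = 0.6666 / 1 = 0.6666 km⁻¹

0.667 km⁻¹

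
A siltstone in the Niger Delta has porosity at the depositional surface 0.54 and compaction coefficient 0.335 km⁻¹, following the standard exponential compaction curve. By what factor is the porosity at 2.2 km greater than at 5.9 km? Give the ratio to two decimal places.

n(Z₁)/n(Z₂) = e^(−c·Z₁)/e^(−c·Z₂) = e^{c(Z₂−Z₁)}
= exp(0.335 × 3.7) = exp(1.24) = 3.4539

3.45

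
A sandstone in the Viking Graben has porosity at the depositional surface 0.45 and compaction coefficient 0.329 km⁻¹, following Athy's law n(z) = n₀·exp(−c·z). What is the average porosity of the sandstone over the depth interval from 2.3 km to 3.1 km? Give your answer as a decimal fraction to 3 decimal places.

0.186

⟨n⟩ = (1/(z₂−z₁)) ∫ n₀ e^(−cz) dz = n₀·(e^(−c·z₁) − e^(−c·z₂)) / (c·(z₂−z₁))
e^(−0.329×2.3) = 0.4692; e^(−0.329×3.1) = 0.3606
⟨n⟩ = 0.45 × (0.4692 − 0.3606) / (0.329 × 0.8) = 0.45 × 0.4125 = 0.1856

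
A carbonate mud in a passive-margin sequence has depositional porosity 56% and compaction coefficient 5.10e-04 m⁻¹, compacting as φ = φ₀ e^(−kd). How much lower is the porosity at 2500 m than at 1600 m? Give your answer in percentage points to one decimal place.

9.1 percentage points

Working in km (1 km = 1000 m; k in km⁻¹ = k in m⁻¹ × 1000):
φ(1.6) = 0.56·e^(−0.51×1.6) = 0.2476
φ(2.5) = 0.56·e^(−0.51×2.5) = 0.1565
Δφ = 0.2476 − 0.1565 = 0.0911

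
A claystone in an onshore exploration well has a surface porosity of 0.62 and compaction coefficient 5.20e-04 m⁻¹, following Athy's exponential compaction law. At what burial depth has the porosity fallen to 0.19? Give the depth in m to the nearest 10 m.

Working in km (1 km = 1000 m; β in km⁻¹ = β in m⁻¹ × 1000):
Invert Athy's law: Z = ln(φ₀/φ) / β
Z = ln(0.62/0.19) / 0.52 = ln(3.263) / 0.52 = 1.1827 / 0.52 = 2.274 km

2270 m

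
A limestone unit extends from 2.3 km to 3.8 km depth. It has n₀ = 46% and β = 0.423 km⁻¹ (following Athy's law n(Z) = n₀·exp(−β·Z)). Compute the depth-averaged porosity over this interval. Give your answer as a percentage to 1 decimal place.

12.9%

⟨n⟩ = (1/(Z₂−Z₁)) ∫ n₀ e^(−βZ) dZ = n₀·(e^(−β·Z₁) − e^(−β·Z₂)) / (β·(Z₂−Z₁))
e^(−0.423×2.3) = 0.3780; e^(−0.423×3.8) = 0.2004
⟨n⟩ = 0.46 × (0.3780 − 0.2004) / (0.423 × 1.5) = 0.46 × 0.2799 = 0.1287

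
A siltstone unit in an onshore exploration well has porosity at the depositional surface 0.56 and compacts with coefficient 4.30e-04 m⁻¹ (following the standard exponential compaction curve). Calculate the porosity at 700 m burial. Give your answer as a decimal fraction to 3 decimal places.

0.414

Working in km (1 km = 1000 m; k in km⁻¹ = k in m⁻¹ × 1000):
φ = φ₀·exp(−k·z) = 0.56 × exp(−0.43 × 0.7) = 0.56 × exp(−0.301)
  = 0.56 × 0.7401 = 0.4144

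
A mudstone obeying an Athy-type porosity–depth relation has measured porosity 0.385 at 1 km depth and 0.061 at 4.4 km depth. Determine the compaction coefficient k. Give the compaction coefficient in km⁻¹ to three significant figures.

0.542 km⁻¹

Athy: n(d) = n₀ e^(−kd) ⇒ n₁/n₂ = e^{k(d₂−d₁)} ⇒ k = ln(n₁/n₂)/(d₂−d₁)
k = ln(0.385/0.061) / (4.4 − 1) = ln(6.311) / 3.4 = 1.8424 / 3.4 = 0.5419 km⁻¹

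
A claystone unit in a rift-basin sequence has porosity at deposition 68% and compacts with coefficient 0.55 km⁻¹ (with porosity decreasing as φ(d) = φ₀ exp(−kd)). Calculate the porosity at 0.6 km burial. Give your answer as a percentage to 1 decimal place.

48.9%

φ = φ₀·exp(−k·d) = 0.68 × exp(−0.55 × 0.6) = 0.68 × exp(−0.33)
  = 0.68 × 0.7189 = 0.4889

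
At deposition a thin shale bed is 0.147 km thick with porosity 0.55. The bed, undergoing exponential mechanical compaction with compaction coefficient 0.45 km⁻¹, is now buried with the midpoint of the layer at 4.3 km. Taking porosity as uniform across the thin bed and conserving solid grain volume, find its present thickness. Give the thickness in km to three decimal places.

Porosity at 4.3 km: φ = 0.55·exp(−0.45×4.3) = 0.0794
Solid-volume conservation: h(1−φ) = h₀(1−φ₀) ⇒ h = h₀·(1−φ₀)/(1−φ)
h = 0.147 × (1 − 0.55)/(1 − 0.0794) = 0.147 × 0.4888 = 0.0719 km

0.072 km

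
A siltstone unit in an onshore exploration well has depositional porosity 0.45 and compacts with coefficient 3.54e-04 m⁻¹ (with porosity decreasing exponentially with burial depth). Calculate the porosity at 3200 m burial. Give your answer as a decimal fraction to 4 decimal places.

Working in km (1 km = 1000 m; k in km⁻¹ = k in m⁻¹ × 1000):
φ = φ₀·exp(−k·z) = 0.45 × exp(−0.354 × 3.2) = 0.45 × exp(−1.133)
  = 0.45 × 0.3221 = 0.1450

0.1450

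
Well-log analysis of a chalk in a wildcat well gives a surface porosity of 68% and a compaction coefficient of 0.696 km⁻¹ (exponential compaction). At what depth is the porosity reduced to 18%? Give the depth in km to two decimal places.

1.91 km

Invert Athy's law: d = ln(φ₀/φ) / β
d = ln(0.68/0.18) / 0.696 = ln(3.778) / 0.696 = 1.3291 / 0.696 = 1.910 km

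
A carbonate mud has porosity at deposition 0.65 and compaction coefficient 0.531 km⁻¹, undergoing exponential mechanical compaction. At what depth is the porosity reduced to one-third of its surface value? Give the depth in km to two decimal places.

n/n₀ = 1/3 ⇒ exp(−β·z) = 1/3 ⇒ z = ln(3) / β
z = 1.0986 / 0.531 = 2.069 km

2.07 km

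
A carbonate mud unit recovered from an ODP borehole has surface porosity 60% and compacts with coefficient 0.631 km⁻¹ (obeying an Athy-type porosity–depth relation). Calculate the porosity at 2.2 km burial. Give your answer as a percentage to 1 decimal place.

15.0%

φ = φ₀·exp(−k·d) = 0.6 × exp(−0.631 × 2.2) = 0.6 × exp(−1.388)
  = 0.6 × 0.2495 = 0.1497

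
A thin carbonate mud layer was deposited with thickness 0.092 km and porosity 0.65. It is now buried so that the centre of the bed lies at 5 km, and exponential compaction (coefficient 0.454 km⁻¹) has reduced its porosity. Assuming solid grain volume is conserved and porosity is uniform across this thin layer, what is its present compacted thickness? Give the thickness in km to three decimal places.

Porosity at 5 km: φ = 0.65·exp(−0.454×5) = 0.0672
Solid-volume conservation: h(1−φ) = h₀(1−φ₀) ⇒ h = h₀·(1−φ₀)/(1−φ)
h = 0.092 × (1 − 0.65)/(1 − 0.0672) = 0.092 × 0.3752 = 0.0345 km

0.035 km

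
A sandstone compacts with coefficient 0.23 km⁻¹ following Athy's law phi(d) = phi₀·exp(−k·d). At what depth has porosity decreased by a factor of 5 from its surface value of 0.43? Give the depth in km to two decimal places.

phi/phi₀ = 1/5 ⇒ exp(−k·d) = 1/5 ⇒ d = ln(5) / k
d = 1.6094 / 0.23 = 6.998 km

7.00 km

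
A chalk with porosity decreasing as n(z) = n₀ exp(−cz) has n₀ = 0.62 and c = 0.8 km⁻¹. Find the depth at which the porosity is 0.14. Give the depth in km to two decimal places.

Invert Athy's law: z = ln(n₀/n) / c
z = ln(0.62/0.14) / 0.8 = ln(4.429) / 0.8 = 1.4881 / 0.8 = 1.860 km

1.86 km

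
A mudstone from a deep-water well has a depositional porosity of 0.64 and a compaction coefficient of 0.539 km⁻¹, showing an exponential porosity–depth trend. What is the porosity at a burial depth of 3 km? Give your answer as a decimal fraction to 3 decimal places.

0.127

φ = φ₀·exp(−k·z) = 0.64 × exp(−0.539 × 3) = 0.64 × exp(−1.617)
  = 0.64 × 0.1985 = 0.1270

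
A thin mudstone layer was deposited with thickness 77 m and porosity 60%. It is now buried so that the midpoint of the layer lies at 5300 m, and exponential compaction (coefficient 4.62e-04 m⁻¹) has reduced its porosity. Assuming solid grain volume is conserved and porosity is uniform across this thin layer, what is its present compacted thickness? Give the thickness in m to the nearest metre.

Working in km (1 km = 1000 m; β in km⁻¹ = β in m⁻¹ × 1000):
Porosity at 5.3 km: φ = 0.6·exp(−0.462×5.3) = 0.0518
Solid-volume conservation: h(1−φ) = h₀(1−φ₀) ⇒ h = h₀·(1−φ₀)/(1−φ)
h = 0.077 × (1 − 0.6)/(1 − 0.0518) = 0.077 × 0.4219 = 0.0325 km

32 m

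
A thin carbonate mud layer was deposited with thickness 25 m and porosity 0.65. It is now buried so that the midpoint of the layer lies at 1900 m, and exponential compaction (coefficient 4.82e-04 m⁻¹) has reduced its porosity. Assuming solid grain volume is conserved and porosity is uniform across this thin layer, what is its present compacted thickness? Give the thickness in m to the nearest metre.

Working in km (1 km = 1000 m; β in km⁻¹ = β in m⁻¹ × 1000):
Porosity at 1.9 km: phi = 0.65·exp(−0.482×1.9) = 0.2601
Solid-volume conservation: h(1−phi) = h₀(1−phi₀) ⇒ h = h₀·(1−phi₀)/(1−phi)
h = 0.025 × (1 − 0.65)/(1 − 0.2601) = 0.025 × 0.4731 = 0.0118 km

12 m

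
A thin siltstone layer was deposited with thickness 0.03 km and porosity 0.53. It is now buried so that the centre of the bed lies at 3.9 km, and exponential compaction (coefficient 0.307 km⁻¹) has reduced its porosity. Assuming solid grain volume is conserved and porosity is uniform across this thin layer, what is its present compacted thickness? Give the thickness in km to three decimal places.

0.017 km

Porosity at 3.9 km: φ = 0.53·exp(−0.307×3.9) = 0.1601
Solid-volume conservation: h(1−φ) = h₀(1−φ₀) ⇒ h = h₀·(1−φ₀)/(1−φ)
h = 0.03 × (1 − 0.53)/(1 − 0.1601) = 0.03 × 0.5596 = 0.0168 km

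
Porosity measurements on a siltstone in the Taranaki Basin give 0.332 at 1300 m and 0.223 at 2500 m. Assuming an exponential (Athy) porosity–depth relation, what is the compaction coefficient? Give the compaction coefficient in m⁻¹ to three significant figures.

Working in km (1 km = 1000 m; k in km⁻¹ = k in m⁻¹ × 1000):
Athy: phi(d) = phi₀ e^(−kd) ⇒ phi₁/phi₂ = e^{k(d₂−d₁)} ⇒ k = ln(phi₁/phi₂)/(d₂−d₁)
k = ln(0.332/0.223) / (2.5 − 1.3) = ln(1.489) / 1.2 = 0.3980 / 1.2 = 0.3316 km⁻¹

0.000332 m⁻¹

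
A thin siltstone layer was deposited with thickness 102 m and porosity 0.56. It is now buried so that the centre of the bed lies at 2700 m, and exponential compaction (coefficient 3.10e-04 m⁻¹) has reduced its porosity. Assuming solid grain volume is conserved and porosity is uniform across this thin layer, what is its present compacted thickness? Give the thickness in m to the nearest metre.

59 m

Working in km (1 km = 1000 m; c in km⁻¹ = c in m⁻¹ × 1000):
Porosity at 2.7 km: φ = 0.56·exp(−0.31×2.7) = 0.2425
Solid-volume conservation: h(1−φ) = h₀(1−φ₀) ⇒ h = h₀·(1−φ₀)/(1−φ)
h = 0.102 × (1 − 0.56)/(1 − 0.2425) = 0.102 × 0.5808 = 0.0592 km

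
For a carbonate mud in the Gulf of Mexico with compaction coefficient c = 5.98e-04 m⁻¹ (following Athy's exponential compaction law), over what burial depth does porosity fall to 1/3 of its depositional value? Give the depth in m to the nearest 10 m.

Working in km (1 km = 1000 m; c in km⁻¹ = c in m⁻¹ × 1000):
phi/phi₀ = 1/3 ⇒ exp(−c·Z) = 1/3 ⇒ Z = ln(3) / c
Z = 1.0986 / 0.598 = 1.837 km

1840 m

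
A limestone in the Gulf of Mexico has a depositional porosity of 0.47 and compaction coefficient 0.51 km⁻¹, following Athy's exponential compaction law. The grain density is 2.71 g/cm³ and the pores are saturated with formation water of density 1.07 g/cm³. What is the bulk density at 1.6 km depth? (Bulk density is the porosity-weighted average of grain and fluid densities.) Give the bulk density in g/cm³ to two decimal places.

2.37 g/cm³

Porosity at depth: n = 0.47·exp(−0.51×1.6) = 0.47×0.4422 = 0.2078
Bulk density: ρ_b = (1−n)ρ_g + n·ρ_f = 0.7922×2.71 + 0.2078×1.07
       = 2.147 + 0.222 = 2.369 g/cm³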